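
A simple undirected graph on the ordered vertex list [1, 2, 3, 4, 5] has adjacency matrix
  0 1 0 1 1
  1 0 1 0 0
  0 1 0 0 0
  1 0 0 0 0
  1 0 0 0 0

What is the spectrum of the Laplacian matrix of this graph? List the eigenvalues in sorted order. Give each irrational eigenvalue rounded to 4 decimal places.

Each diagonal entry of L is the vertex degree and each off-diagonal entry is -1 where an edge is present, 0 otherwise; in the order [1, 2, 3, 4, 5] the diagonal is [3, 2, 1, 1, 1]. L is symmetric positive semidefinite, so every eigenvalue is real and nonnegative. By the matrix-tree theorem the graph has (1/5) * product of the nonzero eigenvalues = 1 spanning tree.

[0, 0.5188, 1, 2.3111, 4.1701]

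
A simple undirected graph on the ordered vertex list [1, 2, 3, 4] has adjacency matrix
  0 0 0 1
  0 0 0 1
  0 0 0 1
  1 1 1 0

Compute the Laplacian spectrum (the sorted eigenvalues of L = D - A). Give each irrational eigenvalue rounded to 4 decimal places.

Each diagonal entry of L is the vertex degree and each off-diagonal entry is -1 where an edge is present, 0 otherwise; in the order [1, 2, 3, 4] the diagonal is [1, 1, 1, 3]. L is symmetric positive semidefinite, so every eigenvalue is real and nonnegative. The single zero eigenvalue shows the graph is connected.

[0, 1, 1, 4]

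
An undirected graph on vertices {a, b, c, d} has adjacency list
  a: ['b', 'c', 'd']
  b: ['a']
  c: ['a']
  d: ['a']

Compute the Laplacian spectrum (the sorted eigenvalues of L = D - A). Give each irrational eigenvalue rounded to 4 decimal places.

With the vertex order [a, b, c, d], the degrees are [3, 1, 1, 1], giving D = diag(3, 1, 1, 1) and L = D - A. Since every row of L sums to 0, the all-ones vector is in the kernel and 0 is an eigenvalue. The single zero eigenvalue shows the graph is connected.

[0, 1, 1, 4]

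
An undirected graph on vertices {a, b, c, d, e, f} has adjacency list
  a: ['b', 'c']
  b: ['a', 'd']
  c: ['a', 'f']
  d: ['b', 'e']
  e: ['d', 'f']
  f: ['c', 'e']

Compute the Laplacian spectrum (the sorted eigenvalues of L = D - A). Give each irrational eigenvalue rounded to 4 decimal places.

[0, 1, 1, 3, 3, 4]

Each diagonal entry of L is the vertex degree and each off-diagonal entry is -1 where an edge is present, 0 otherwise; in the order [a, b, c, d, e, f] the diagonal is [2, 2, 2, 2, 2, 2]. Diagonalising L (or applying a numerical eigensolver to the 6x6 matrix) gives the spectrum above. By the matrix-tree theorem the graph has (1/6) * product of the nonzero eigenvalues = 6 spanning trees. The eigenvalues sum to 12, which equals trace(L) = 2|E|.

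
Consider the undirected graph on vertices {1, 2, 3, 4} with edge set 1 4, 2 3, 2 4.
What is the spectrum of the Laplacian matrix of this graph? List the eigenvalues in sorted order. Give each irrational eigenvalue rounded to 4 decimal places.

Each diagonal entry of L is the vertex degree and each off-diagonal entry is -1 where an edge is present, 0 otherwise; in the order [1, 2, 3, 4] the diagonal is [1, 2, 1, 2]. The multiplicity of 0 as a Laplacian eigenvalue equals the number of connected components.

[0, 0.5858, 2, 3.4142]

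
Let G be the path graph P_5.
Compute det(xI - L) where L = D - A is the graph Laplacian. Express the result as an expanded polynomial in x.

x^5 - 8x^4 + 21x^3 - 20x^2 + 5x

The graph has 5 vertices and degree multiset [2, 2, 2, 1, 1]; D is the diagonal matrix of degrees and L = D - A. L has integer entries, so p(x) = det(xI - L) has integer coefficients. Expanding the determinant yields x^5 - 8x^4 + 21x^3 - 20x^2 + 5x. Since p(0) = det(-L) = 0, x divides p(x).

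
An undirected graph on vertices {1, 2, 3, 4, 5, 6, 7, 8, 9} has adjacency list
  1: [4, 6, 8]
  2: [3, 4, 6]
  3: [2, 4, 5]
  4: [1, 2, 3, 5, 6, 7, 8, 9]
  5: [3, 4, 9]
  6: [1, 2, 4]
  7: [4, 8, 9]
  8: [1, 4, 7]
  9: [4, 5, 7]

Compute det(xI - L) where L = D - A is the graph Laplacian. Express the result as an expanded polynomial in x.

x^9 - 32x^8 + 428x^7 - 3136x^6 + 13786x^5 - 37232x^4 + 60276x^3 - 53424x^2 + 19845x

Each diagonal entry of L is the vertex degree and each off-diagonal entry is -1 where an edge is present, 0 otherwise; in the order [1, 2, 3, 4, 5, 6, 7, 8, 9] the diagonal is [3, 3, 3, 8, 3, 3, 3, 3, 3]. Computing det(xI - L) by cofactor expansion (or equivalently via sum-over-permutations) gives x^9 - 32x^8 + 428x^7 - 3136x^6 + 13786x^5 - 37232x^4 + 60276x^3 - 53424x^2 + 19845x. The coefficient of x^8 equals -trace(L) = -32, matching the sum of degrees. By the matrix-tree theorem the graph has (1/9) * product of the nonzero eigenvalues = 2205 spanning trees.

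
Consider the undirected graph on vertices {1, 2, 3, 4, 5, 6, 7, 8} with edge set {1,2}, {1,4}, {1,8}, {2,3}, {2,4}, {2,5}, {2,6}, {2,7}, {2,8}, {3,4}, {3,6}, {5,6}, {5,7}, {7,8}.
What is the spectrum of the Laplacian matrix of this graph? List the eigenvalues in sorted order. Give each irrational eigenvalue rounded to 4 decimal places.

[0, 1.7530, 1.7530, 3.4450, 3.4450, 4.8019, 4.8019, 8]

Reading degrees in the order [1, 2, 3, 4, 5, 6, 7, 8] gives [3, 7, 3, 3, 3, 3, 3, 3]; set D = diag(3, 7, 3, 3, 3, 3, 3, 3) and form L = D - A. Since every row of L sums to 0, the all-ones vector is in the kernel and 0 is an eigenvalue. The eigenvalues sum to 28, which equals trace(L) = 2|E|.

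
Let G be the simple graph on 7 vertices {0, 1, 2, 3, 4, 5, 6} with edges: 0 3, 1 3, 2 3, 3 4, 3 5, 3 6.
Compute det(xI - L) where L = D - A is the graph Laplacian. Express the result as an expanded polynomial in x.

Each diagonal entry of L is the vertex degree and each off-diagonal entry is -1 where an edge is present, 0 otherwise; in the order [0, 1, 2, 3, 4, 5, 6] the diagonal is [1, 1, 1, 6, 1, 1, 1]. Computing det(xI - L) by cofactor expansion (or equivalently via sum-over-permutations) gives x^7 - 12x^6 + 45x^5 - 80x^4 + 75x^3 - 36x^2 + 7x. Since p(0) = det(-L) = 0, x divides p(x). The largest eigenvalue, 7, is at most the vertex count 7.

x^7 - 12x^6 + 45x^5 - 80x^4 + 75x^3 - 36x^2 + 7x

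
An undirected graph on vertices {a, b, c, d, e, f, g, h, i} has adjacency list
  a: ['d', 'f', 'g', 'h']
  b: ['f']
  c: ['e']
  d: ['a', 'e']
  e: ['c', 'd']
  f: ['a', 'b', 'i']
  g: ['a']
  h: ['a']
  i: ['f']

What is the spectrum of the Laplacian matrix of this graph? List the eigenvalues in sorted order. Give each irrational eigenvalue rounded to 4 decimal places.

Each diagonal entry of L is the vertex degree and each off-diagonal entry is -1 where an edge is present, 0 otherwise; in the order [a, b, c, d, e, f, g, h, i] the diagonal is [4, 1, 1, 2, 2, 3, 1, 1, 1]. Since every row of L sums to 0, the all-ones vector is in the kernel and 0 is an eigenvalue. The single zero eigenvalue shows the graph is connected. There is one zero in the spectrum, matching the 1 component. The eigenvalues sum to 16, which equals trace(L) = 2|E|.

[0, 0.2232, 0.4919, 1, 1, 1.4712, 3, 3.4838, 5.3298]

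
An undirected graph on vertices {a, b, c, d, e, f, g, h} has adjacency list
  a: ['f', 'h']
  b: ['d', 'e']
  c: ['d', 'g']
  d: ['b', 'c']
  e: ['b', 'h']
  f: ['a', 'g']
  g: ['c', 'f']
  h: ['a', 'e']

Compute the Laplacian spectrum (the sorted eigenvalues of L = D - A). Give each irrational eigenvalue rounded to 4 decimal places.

[0, 0.5858, 0.5858, 2, 2, 3.4142, 3.4142, 4]

With the vertex order [a, b, c, d, e, f, g, h], the degrees are [2, 2, 2, 2, 2, 2, 2, 2], giving D = diag(2, 2, 2, 2, 2, 2, 2, 2) and L = D - A. L is symmetric positive semidefinite, so every eigenvalue is real and nonnegative. The single zero eigenvalue shows the graph is connected. By the matrix-tree theorem the graph has (1/8) * product of the nonzero eigenvalues = 8 spanning trees. There is one zero in the spectrum, matching the 1 component.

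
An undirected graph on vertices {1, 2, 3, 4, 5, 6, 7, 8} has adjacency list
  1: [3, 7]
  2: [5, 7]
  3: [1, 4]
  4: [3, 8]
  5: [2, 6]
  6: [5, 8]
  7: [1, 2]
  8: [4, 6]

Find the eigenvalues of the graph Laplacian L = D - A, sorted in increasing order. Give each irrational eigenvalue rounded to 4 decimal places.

With the vertex order [1, 2, 3, 4, 5, 6, 7, 8], the degrees are [2, 2, 2, 2, 2, 2, 2, 2], giving D = diag(2, 2, 2, 2, 2, 2, 2, 2) and L = D - A. The multiplicity of 0 as a Laplacian eigenvalue equals the number of connected components. The single zero eigenvalue shows the graph is connected. The largest eigenvalue, 4, is at most the vertex count 8.

[0, 0.5858, 0.5858, 2, 2, 3.4142, 3.4142, 4]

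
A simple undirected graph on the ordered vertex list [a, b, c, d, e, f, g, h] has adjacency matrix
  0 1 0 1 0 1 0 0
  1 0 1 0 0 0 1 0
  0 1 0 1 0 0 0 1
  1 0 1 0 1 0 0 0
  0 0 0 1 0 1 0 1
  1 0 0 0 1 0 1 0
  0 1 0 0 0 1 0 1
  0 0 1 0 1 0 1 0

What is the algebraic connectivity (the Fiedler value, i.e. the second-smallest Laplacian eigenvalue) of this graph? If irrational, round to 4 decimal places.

2

Each diagonal entry of L is the vertex degree and each off-diagonal entry is -1 where an edge is present, 0 otherwise; in the order [a, b, c, d, e, f, g, h] the diagonal is [3, 3, 3, 3, 3, 3, 3, 3]. Computing the eigenvalues of L and sorting gives [0, 2, 2, 2, 4, 4, 4, 6]. The Fiedler value lambda_2 = 2 is strictly positive, so the graph is connected.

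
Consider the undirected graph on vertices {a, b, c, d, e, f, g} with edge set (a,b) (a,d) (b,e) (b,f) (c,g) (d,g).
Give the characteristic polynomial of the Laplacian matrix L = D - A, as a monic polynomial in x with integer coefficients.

With the vertex order [a, b, c, d, e, f, g], the degrees are [2, 3, 1, 2, 1, 1, 2], giving D = diag(2, 3, 1, 2, 1, 1, 2) and L = D - A. L has integer entries, so p(x) = det(xI - L) has integer coefficients. Expanding the determinant yields x^7 - 12x^6 + 54x^5 - 114x^4 + 116x^3 - 52x^2 + 7x. Since p(0) = det(-L) = 0, x divides p(x).

x^7 - 12x^6 + 54x^5 - 114x^4 + 116x^3 - 52x^2 + 7x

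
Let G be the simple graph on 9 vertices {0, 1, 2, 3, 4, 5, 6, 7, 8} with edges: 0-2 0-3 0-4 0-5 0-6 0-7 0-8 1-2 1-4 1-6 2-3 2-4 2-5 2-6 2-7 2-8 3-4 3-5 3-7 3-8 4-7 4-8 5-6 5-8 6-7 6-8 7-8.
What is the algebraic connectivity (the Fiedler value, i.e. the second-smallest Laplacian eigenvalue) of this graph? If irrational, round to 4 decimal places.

Each diagonal entry of L is the vertex degree and each off-diagonal entry is -1 where an edge is present, 0 otherwise; in the order [0, 1, 2, 3, 4, 5, 6, 7, 8] the diagonal is [7, 3, 8, 6, 6, 5, 6, 6, 7]. The smallest Laplacian eigenvalue is always 0. The next one, lambda_2 = 2.8943, measures how hard the graph is to disconnect: larger values mean better connectivity. By the matrix-tree theorem the graph has (1/9) * product of the nonzero eigenvalues = 311792 spanning trees.

2.8943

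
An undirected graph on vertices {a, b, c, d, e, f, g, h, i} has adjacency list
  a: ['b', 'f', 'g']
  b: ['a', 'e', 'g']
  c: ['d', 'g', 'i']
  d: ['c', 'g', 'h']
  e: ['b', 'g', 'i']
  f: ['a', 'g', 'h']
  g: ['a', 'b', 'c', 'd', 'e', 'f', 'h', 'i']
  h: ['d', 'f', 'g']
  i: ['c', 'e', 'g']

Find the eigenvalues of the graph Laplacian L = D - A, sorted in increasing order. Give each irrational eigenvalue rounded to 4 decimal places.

Reading degrees in the order [a, b, c, d, e, f, g, h, i] gives [3, 3, 3, 3, 3, 3, 8, 3, 3]; set D = diag(3, 3, 3, 3, 3, 3, 8, 3, 3) and form L = D - A. The multiplicity of 0 as a Laplacian eigenvalue equals the number of connected components. The single zero eigenvalue shows the graph is connected. There is one zero in the spectrum, matching the 1 component.

[0, 1.5858, 1.5858, 3, 3, 4.4142, 4.4142, 5, 9]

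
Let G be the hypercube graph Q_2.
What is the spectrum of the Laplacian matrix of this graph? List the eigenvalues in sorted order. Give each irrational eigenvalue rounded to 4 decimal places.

The graph has 4 vertices and degree multiset [2, 2, 2, 2]; D is the diagonal matrix of degrees and L = D - A. The multiplicity of 0 as a Laplacian eigenvalue equals the number of connected components. The single zero eigenvalue shows the graph is connected. By the matrix-tree theorem the graph has (1/4) * product of the nonzero eigenvalues = 4 spanning trees.

[0, 2, 2, 4]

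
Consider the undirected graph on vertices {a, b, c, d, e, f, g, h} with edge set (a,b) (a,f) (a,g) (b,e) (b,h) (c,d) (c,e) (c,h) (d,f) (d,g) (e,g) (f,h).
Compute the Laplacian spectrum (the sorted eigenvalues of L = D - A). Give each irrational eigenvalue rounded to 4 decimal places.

[0, 2, 2, 2, 4, 4, 4, 6]

With the vertex order [a, b, c, d, e, f, g, h], the degrees are [3, 3, 3, 3, 3, 3, 3, 3], giving D = diag(3, 3, 3, 3, 3, 3, 3, 3) and L = D - A. Since every row of L sums to 0, the all-ones vector is in the kernel and 0 is an eigenvalue. The single zero eigenvalue shows the graph is connected. The eigenvalues sum to 24, which equals trace(L) = 2|E|. The largest eigenvalue, 6, is at most the vertex count 8.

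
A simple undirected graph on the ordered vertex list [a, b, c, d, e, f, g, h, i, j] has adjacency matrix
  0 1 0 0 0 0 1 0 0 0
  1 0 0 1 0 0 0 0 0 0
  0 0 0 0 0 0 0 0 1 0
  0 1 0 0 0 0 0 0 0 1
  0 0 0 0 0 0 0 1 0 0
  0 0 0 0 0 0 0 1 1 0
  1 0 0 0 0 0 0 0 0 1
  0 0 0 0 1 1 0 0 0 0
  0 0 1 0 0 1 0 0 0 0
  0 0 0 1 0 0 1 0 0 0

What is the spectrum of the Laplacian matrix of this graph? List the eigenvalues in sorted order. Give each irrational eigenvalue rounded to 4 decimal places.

Reading degrees in the order [a, b, c, d, e, f, g, h, i, j] gives [2, 2, 1, 2, 1, 2, 2, 2, 2, 2]; set D = diag(2, 2, 1, 2, 1, 2, 2, 2, 2, 2) and form L = D - A. L is symmetric positive semidefinite, so every eigenvalue is real and nonnegative. The 2 zero eigenvalues correspond to the 2 connected components.

[0, 0, 0.3820, 1.3820, 1.3820, 1.3820, 2.6180, 3.6180, 3.6180, 3.6180]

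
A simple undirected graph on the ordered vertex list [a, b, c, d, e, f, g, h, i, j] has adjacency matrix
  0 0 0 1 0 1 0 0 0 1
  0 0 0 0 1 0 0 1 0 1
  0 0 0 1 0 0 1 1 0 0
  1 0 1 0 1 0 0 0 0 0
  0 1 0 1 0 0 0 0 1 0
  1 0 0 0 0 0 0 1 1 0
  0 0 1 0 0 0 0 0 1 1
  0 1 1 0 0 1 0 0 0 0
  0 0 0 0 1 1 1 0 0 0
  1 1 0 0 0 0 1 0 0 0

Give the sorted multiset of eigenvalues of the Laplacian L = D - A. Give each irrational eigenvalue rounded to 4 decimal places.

[0, 2, 2, 2, 2, 2, 5, 5, 5, 5]

Each diagonal entry of L is the vertex degree and each off-diagonal entry is -1 where an edge is present, 0 otherwise; in the order [a, b, c, d, e, f, g, h, i, j] the diagonal is [3, 3, 3, 3, 3, 3, 3, 3, 3, 3]. Since every row of L sums to 0, the all-ones vector is in the kernel and 0 is an eigenvalue. The single zero eigenvalue shows the graph is connected. By the matrix-tree theorem the graph has (1/10) * product of the nonzero eigenvalues = 2000 spanning trees.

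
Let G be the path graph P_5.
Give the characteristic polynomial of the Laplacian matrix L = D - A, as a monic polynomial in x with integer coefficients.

The graph has 5 vertices and degree multiset [2, 2, 2, 1, 1]; D is the diagonal matrix of degrees and L = D - A. Computing det(xI - L) by cofactor expansion (or equivalently via sum-over-permutations) gives x^5 - 8x^4 + 21x^3 - 20x^2 + 5x. The constant term is 0 because L is singular (the all-ones vector lies in its kernel).

x^5 - 8x^4 + 21x^3 - 20x^2 + 5x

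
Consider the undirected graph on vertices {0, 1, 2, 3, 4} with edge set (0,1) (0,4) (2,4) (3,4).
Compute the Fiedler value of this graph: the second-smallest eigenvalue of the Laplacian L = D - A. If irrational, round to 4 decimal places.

0.5188

Each diagonal entry of L is the vertex degree and each off-diagonal entry is -1 where an edge is present, 0 otherwise; in the order [0, 1, 2, 3, 4] the diagonal is [2, 1, 1, 1, 3]. The smallest Laplacian eigenvalue is always 0. The next one, lambda_2 = 0.5188, measures how hard the graph is to disconnect: larger values mean better connectivity.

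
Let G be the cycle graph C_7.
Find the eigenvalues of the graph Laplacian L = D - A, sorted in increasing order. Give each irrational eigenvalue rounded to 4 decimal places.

The graph has 7 vertices and degree multiset [2, 2, 2, 2, 2, 2, 2]; D is the diagonal matrix of degrees and L = D - A. L is symmetric positive semidefinite, so every eigenvalue is real and nonnegative. The single zero eigenvalue shows the graph is connected.

[0, 0.7530, 0.7530, 2.4450, 2.4450, 3.8019, 3.8019]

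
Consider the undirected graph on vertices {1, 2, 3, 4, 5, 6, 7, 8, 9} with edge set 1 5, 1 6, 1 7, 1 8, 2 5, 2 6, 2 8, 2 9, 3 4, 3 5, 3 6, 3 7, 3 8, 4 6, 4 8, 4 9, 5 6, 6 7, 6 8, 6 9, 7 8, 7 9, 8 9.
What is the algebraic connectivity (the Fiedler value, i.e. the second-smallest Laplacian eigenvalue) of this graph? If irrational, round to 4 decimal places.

Each diagonal entry of L is the vertex degree and each off-diagonal entry is -1 where an edge is present, 0 otherwise; in the order [1, 2, 3, 4, 5, 6, 7, 8, 9] the diagonal is [4, 4, 5, 4, 4, 8, 5, 7, 5]. The sorted Laplacian eigenvalues are [0, 3.1053, 3.5495, 4.0974, 5, 5.9688, 7.0832, 8.1958, 9]; the algebraic connectivity is the second entry, 3.1053. The largest eigenvalue, 9, is at most the vertex count 9. There is one zero in the spectrum, matching the 1 component.

3.1053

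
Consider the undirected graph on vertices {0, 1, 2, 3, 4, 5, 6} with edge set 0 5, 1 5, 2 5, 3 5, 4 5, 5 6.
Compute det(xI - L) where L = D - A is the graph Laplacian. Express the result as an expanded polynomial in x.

x^7 - 12x^6 + 45x^5 - 80x^4 + 75x^3 - 36x^2 + 7x

With the vertex order [0, 1, 2, 3, 4, 5, 6], the degrees are [1, 1, 1, 1, 1, 6, 1], giving D = diag(1, 1, 1, 1, 1, 6, 1) and L = D - A. L has integer entries, so p(x) = det(xI - L) has integer coefficients. Expanding the determinant yields x^7 - 12x^6 + 45x^5 - 80x^4 + 75x^3 - 36x^2 + 7x. The constant term is 0 because L is singular (the all-ones vector lies in its kernel). By the matrix-tree theorem the graph has (1/7) * product of the nonzero eigenvalues = 1 spanning tree. The eigenvalues sum to 12, which equals trace(L) = 2|E|.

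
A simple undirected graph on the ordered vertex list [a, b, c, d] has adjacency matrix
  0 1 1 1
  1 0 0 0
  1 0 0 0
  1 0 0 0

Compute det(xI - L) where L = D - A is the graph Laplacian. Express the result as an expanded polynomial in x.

Each diagonal entry of L is the vertex degree and each off-diagonal entry is -1 where an edge is present, 0 otherwise; in the order [a, b, c, d] the diagonal is [3, 1, 1, 1]. L has integer entries, so p(x) = det(xI - L) has integer coefficients. Expanding the determinant yields x^4 - 6x^3 + 9x^2 - 4x. Since p(0) = det(-L) = 0, x divides p(x).

x^4 - 6x^3 + 9x^2 - 4x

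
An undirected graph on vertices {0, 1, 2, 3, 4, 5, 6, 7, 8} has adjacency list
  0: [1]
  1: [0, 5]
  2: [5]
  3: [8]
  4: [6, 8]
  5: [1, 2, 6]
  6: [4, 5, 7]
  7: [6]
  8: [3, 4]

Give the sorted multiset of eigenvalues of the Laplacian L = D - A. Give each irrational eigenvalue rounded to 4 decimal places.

Each diagonal entry of L is the vertex degree and each off-diagonal entry is -1 where an edge is present, 0 otherwise; in the order [0, 1, 2, 3, 4, 5, 6, 7, 8] the diagonal is [1, 2, 1, 1, 2, 3, 3, 1, 2]. Diagonalising L (or applying a numerical eigensolver to the 9x9 matrix) gives the spectrum above. The single zero eigenvalue shows the graph is connected. There is one zero in the spectrum, matching the 1 component.

[0, 0.1862, 0.4822, 0.7043, 1.4073, 2.1338, 2.8532, 3.5372, 4.6958]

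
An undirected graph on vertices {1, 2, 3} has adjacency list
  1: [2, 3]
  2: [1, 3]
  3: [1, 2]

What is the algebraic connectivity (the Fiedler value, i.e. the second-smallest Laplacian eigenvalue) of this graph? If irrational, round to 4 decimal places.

3

Reading degrees in the order [1, 2, 3] gives [2, 2, 2]; set D = diag(2, 2, 2) and form L = D - A. The smallest Laplacian eigenvalue is always 0. The next one, lambda_2 = 3, measures how hard the graph is to disconnect: larger values mean better connectivity. By the matrix-tree theorem the graph has (1/3) * product of the nonzero eigenvalues = 3 spanning trees.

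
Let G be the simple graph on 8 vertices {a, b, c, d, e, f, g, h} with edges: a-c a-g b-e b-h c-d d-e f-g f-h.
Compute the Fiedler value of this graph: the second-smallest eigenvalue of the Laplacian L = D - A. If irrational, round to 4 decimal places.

Each diagonal entry of L is the vertex degree and each off-diagonal entry is -1 where an edge is present, 0 otherwise; in the order [a, b, c, d, e, f, g, h] the diagonal is [2, 2, 2, 2, 2, 2, 2, 2]. The smallest Laplacian eigenvalue is always 0. The next one, lambda_2 = 0.5858, measures how hard the graph is to disconnect: larger values mean better connectivity. There is one zero in the spectrum, matching the 1 component. The largest eigenvalue, 4, is at most the vertex count 8.

0.5858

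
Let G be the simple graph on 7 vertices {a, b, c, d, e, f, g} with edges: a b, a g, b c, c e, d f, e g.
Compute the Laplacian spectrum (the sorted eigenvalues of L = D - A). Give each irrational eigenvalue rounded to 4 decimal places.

Each diagonal entry of L is the vertex degree and each off-diagonal entry is -1 where an edge is present, 0 otherwise; in the order [a, b, c, d, e, f, g] the diagonal is [2, 2, 2, 1, 2, 1, 2]. The multiplicity of 0 as a Laplacian eigenvalue equals the number of connected components. The 2 zero eigenvalues correspond to the 2 connected components. The largest eigenvalue, 3.6180, is at most the vertex count 7.

[0, 0, 1.3820, 1.3820, 2, 3.6180, 3.6180]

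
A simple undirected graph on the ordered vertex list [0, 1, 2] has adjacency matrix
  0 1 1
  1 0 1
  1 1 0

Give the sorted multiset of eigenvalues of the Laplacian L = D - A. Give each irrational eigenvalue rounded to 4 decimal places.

[0, 3, 3]

Each diagonal entry of L is the vertex degree and each off-diagonal entry is -1 where an edge is present, 0 otherwise; in the order [0, 1, 2] the diagonal is [2, 2, 2]. L is symmetric positive semidefinite, so every eigenvalue is real and nonnegative. By the matrix-tree theorem the graph has (1/3) * product of the nonzero eigenvalues = 3 spanning trees. The eigenvalues sum to 6, which equals trace(L) = 2|E|.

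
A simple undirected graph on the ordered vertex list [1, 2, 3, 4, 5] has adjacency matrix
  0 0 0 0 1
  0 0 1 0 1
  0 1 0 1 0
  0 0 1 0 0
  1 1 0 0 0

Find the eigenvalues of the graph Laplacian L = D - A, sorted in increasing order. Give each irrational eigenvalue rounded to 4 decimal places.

Reading degrees in the order [1, 2, 3, 4, 5] gives [1, 2, 2, 1, 2]; set D = diag(1, 2, 2, 1, 2) and form L = D - A. Since every row of L sums to 0, the all-ones vector is in the kernel and 0 is an eigenvalue. There is one zero in the spectrum, matching the 1 component.

[0, 0.3820, 1.3820, 2.6180, 3.6180]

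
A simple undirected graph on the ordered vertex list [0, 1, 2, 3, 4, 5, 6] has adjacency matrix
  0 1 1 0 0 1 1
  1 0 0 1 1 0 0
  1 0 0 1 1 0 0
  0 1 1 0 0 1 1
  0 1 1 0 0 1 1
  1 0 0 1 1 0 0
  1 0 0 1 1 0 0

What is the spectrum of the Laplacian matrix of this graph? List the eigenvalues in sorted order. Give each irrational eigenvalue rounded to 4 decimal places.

[0, 3, 3, 3, 4, 4, 7]

Reading degrees in the order [0, 1, 2, 3, 4, 5, 6] gives [4, 3, 3, 4, 4, 3, 3]; set D = diag(4, 3, 3, 4, 4, 3, 3) and form L = D - A. The multiplicity of 0 as a Laplacian eigenvalue equals the number of connected components.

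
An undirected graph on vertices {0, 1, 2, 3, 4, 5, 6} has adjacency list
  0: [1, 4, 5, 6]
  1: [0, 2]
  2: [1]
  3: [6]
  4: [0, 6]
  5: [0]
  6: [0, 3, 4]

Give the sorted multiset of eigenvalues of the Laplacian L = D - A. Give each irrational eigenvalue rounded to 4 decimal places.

[0, 0.4116, 0.7530, 1.4064, 2.4450, 3.8019, 5.1819]

With the vertex order [0, 1, 2, 3, 4, 5, 6], the degrees are [4, 2, 1, 1, 2, 1, 3], giving D = diag(4, 2, 1, 1, 2, 1, 3) and L = D - A. Diagonalising L (or applying a numerical eigensolver to the 7x7 matrix) gives the spectrum above. The largest eigenvalue, 5.1819, is at most the vertex count 7. By the matrix-tree theorem the graph has (1/7) * product of the nonzero eigenvalues = 3 spanning trees.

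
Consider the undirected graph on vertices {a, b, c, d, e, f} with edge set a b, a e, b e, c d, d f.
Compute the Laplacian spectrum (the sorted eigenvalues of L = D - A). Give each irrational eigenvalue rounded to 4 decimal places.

[0, 0, 1, 3, 3, 3]

Reading degrees in the order [a, b, c, d, e, f] gives [2, 2, 1, 2, 2, 1]; set D = diag(2, 2, 1, 2, 2, 1) and form L = D - A. Diagonalising L (or applying a numerical eigensolver to the 6x6 matrix) gives the spectrum above. The 2 zero eigenvalues correspond to the 2 connected components. The eigenvalues sum to 10, which equals trace(L) = 2|E|. There are 2 zeros in the spectrum, matching the 2 components.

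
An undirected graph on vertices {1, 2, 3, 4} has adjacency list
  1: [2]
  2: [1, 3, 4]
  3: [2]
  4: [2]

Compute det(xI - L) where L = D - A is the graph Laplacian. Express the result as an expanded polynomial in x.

With the vertex order [1, 2, 3, 4], the degrees are [1, 3, 1, 1], giving D = diag(1, 3, 1, 1) and L = D - A. L has integer entries, so p(x) = det(xI - L) has integer coefficients. Expanding the determinant yields x^4 - 6x^3 + 9x^2 - 4x. The coefficient of x^3 equals -trace(L) = -6, matching the sum of degrees.

x^4 - 6x^3 + 9x^2 - 4x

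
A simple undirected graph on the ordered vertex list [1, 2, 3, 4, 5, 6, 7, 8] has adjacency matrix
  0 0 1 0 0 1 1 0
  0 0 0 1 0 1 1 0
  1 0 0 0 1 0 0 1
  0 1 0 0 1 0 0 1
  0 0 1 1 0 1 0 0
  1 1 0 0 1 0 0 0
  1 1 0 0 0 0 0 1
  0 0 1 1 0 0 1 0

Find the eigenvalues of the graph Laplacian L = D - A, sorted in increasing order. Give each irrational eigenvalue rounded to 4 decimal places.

[0, 2, 2, 2, 4, 4, 4, 6]

Each diagonal entry of L is the vertex degree and each off-diagonal entry is -1 where an edge is present, 0 otherwise; in the order [1, 2, 3, 4, 5, 6, 7, 8] the diagonal is [3, 3, 3, 3, 3, 3, 3, 3]. Diagonalising L (or applying a numerical eigensolver to the 8x8 matrix) gives the spectrum above.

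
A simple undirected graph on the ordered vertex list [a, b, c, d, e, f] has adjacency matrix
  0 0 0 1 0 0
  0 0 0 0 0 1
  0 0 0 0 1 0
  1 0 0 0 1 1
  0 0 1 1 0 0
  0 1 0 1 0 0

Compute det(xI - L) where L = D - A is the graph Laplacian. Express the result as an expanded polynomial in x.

x^6 - 10x^5 + 35x^4 - 52x^3 + 31x^2 - 6x

Reading degrees in the order [a, b, c, d, e, f] gives [1, 1, 1, 3, 2, 2]; set D = diag(1, 1, 1, 3, 2, 2) and form L = D - A. Computing det(xI - L) by cofactor expansion (or equivalently via sum-over-permutations) gives x^6 - 10x^5 + 35x^4 - 52x^3 + 31x^2 - 6x. The coefficient of x^5 equals -trace(L) = -10, matching the sum of degrees.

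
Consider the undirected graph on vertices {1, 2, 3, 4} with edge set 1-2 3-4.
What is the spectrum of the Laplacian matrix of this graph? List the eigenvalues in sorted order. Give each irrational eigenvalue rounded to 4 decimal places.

Reading degrees in the order [1, 2, 3, 4] gives [1, 1, 1, 1]; set D = diag(1, 1, 1, 1) and form L = D - A. Since every row of L sums to 0, the all-ones vector is in the kernel and 0 is an eigenvalue. The 2 zero eigenvalues correspond to the 2 connected components. The eigenvalues sum to 4, which equals trace(L) = 2|E|.

[0, 0, 2, 2]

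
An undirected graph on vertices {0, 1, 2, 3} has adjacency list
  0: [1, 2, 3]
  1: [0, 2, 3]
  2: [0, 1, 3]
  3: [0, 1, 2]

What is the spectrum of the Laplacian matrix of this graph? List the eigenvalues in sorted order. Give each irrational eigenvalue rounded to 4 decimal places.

Reading degrees in the order [0, 1, 2, 3] gives [3, 3, 3, 3]; set D = diag(3, 3, 3, 3) and form L = D - A. L is symmetric positive semidefinite, so every eigenvalue is real and nonnegative. The largest eigenvalue, 4, is at most the vertex count 4.

[0, 4, 4, 4]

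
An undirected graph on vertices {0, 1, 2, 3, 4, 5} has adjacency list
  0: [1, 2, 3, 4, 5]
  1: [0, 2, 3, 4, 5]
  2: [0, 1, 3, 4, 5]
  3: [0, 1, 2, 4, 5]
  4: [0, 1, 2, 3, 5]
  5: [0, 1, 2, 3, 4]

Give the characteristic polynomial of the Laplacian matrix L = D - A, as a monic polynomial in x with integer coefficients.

Each diagonal entry of L is the vertex degree and each off-diagonal entry is -1 where an edge is present, 0 otherwise; in the order [0, 1, 2, 3, 4, 5] the diagonal is [5, 5, 5, 5, 5, 5]. The eigenvalues of L are [0, 6, 6, 6, 6, 6]; the characteristic polynomial is the product of (x - lambda_i), which multiplies out to x^6 - 30x^5 + 360x^4 - 2160x^3 + 6480x^2 - 7776x. The constant term is 0 because L is singular (the all-ones vector lies in its kernel). The largest eigenvalue, 6, is at most the vertex count 6.

x^6 - 30x^5 + 360x^4 - 2160x^3 + 6480x^2 - 7776x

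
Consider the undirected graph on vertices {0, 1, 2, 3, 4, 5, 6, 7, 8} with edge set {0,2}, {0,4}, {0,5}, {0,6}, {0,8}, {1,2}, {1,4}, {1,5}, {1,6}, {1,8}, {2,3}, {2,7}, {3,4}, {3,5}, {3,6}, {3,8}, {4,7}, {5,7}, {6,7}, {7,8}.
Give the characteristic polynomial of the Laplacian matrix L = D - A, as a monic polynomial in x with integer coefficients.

x^9 - 40x^8 + 690x^7 - 6720x^6 + 40485x^5 - 154704x^4 + 366560x^3 - 492800x^2 + 288000x

Reading degrees in the order [0, 1, 2, 3, 4, 5, 6, 7, 8] gives [5, 5, 4, 5, 4, 4, 4, 5, 4]; set D = diag(5, 5, 4, 5, 4, 4, 4, 5, 4) and form L = D - A. The eigenvalues of L are [0, 4, 4, 4, 4, 5, 5, 5, 9]; the characteristic polynomial is the product of (x - lambda_i), which multiplies out to x^9 - 40x^8 + 690x^7 - 6720x^6 + 40485x^5 - 154704x^4 + 366560x^3 - 492800x^2 + 288000x. The constant term is 0 because L is singular (the all-ones vector lies in its kernel).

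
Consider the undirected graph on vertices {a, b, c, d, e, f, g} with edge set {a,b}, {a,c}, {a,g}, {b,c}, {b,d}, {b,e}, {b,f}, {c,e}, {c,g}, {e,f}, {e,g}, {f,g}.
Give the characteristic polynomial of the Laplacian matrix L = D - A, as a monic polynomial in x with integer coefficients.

x^7 - 24x^6 + 230x^5 - 1116x^4 + 2848x^3 - 3528x^2 + 1568x

Each diagonal entry of L is the vertex degree and each off-diagonal entry is -1 where an edge is present, 0 otherwise; in the order [a, b, c, d, e, f, g] the diagonal is [3, 5, 4, 1, 4, 3, 4]. L has integer entries, so p(x) = det(xI - L) has integer coefficients. Expanding the determinant yields x^7 - 24x^6 + 230x^5 - 1116x^4 + 2848x^3 - 3528x^2 + 1568x. The coefficient of x^6 equals -trace(L) = -24, matching the sum of degrees. The largest eigenvalue, 6.5341, is at most the vertex count 7. There is one zero in the spectrum, matching the 1 component.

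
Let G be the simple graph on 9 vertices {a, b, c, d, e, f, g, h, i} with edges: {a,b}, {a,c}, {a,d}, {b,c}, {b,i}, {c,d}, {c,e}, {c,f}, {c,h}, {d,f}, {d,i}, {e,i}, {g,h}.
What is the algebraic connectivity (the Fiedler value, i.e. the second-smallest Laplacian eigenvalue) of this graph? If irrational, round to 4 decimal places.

0.4319

With the vertex order [a, b, c, d, e, f, g, h, i], the degrees are [3, 3, 6, 4, 2, 2, 1, 2, 3], giving D = diag(3, 3, 6, 4, 2, 2, 1, 2, 3) and L = D - A. The sorted Laplacian eigenvalues are [0, 0.4319, 1.5612, 2, 2.4751, 3.2187, 3.6996, 5.3979, 7.2157]; the algebraic connectivity is the second entry, 0.4319.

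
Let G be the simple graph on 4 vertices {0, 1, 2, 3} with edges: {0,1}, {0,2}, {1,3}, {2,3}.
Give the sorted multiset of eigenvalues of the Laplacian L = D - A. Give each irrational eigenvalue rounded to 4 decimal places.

Each diagonal entry of L is the vertex degree and each off-diagonal entry is -1 where an edge is present, 0 otherwise; in the order [0, 1, 2, 3] the diagonal is [2, 2, 2, 2]. Since every row of L sums to 0, the all-ones vector is in the kernel and 0 is an eigenvalue. By the matrix-tree theorem the graph has (1/4) * product of the nonzero eigenvalues = 4 spanning trees.

[0, 2, 2, 4]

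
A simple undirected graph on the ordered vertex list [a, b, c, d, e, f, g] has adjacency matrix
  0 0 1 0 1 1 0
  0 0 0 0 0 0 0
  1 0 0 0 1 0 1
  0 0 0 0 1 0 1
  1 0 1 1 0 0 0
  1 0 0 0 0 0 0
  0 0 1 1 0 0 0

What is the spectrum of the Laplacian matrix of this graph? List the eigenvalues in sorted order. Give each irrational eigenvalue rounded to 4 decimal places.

[0, 0, 0.6972, 2, 2.3820, 4.3028, 4.6180]

Each diagonal entry of L is the vertex degree and each off-diagonal entry is -1 where an edge is present, 0 otherwise; in the order [a, b, c, d, e, f, g] the diagonal is [3, 0, 3, 2, 3, 1, 2]. Since every row of L sums to 0, the all-ones vector is in the kernel and 0 is an eigenvalue. The 2 zero eigenvalues correspond to the 2 connected components. The largest eigenvalue, 4.6180, is at most the vertex count 7.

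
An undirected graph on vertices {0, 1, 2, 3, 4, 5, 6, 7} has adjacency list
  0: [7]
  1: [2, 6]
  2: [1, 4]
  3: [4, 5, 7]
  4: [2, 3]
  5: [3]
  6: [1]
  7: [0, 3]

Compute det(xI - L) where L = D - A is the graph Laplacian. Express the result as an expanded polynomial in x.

x^8 - 14x^7 + 77x^6 - 212x^5 + 308x^4 - 228x^3 + 76x^2 - 8x

Each diagonal entry of L is the vertex degree and each off-diagonal entry is -1 where an edge is present, 0 otherwise; in the order [0, 1, 2, 3, 4, 5, 6, 7] the diagonal is [1, 2, 2, 3, 2, 1, 1, 2]. L has integer entries, so p(x) = det(xI - L) has integer coefficients. Expanding the determinant yields x^8 - 14x^7 + 77x^6 - 212x^5 + 308x^4 - 228x^3 + 76x^2 - 8x. Since p(0) = det(-L) = 0, x divides p(x). The eigenvalues sum to 14, which equals trace(L) = 2|E|.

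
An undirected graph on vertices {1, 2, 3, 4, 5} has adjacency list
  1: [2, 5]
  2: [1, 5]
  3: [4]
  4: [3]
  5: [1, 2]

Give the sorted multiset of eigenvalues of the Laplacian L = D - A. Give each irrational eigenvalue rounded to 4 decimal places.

[0, 0, 2, 3, 3]

Each diagonal entry of L is the vertex degree and each off-diagonal entry is -1 where an edge is present, 0 otherwise; in the order [1, 2, 3, 4, 5] the diagonal is [2, 2, 1, 1, 2]. The multiplicity of 0 as a Laplacian eigenvalue equals the number of connected components. The 2 zero eigenvalues correspond to the 2 connected components. There are 2 zeros in the spectrum, matching the 2 components.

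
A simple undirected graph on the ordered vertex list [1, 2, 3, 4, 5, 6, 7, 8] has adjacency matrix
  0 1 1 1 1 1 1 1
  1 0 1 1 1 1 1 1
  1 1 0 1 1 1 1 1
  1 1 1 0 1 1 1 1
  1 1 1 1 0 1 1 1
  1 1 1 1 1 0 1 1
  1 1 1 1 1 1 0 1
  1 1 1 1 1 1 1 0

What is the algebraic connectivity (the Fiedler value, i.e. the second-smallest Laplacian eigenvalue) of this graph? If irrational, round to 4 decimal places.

With the vertex order [1, 2, 3, 4, 5, 6, 7, 8], the degrees are [7, 7, 7, 7, 7, 7, 7, 7], giving D = diag(7, 7, 7, 7, 7, 7, 7, 7) and L = D - A. The smallest Laplacian eigenvalue is always 0. The next one, lambda_2 = 8, measures how hard the graph is to disconnect: larger values mean better connectivity. There is one zero in the spectrum, matching the 1 component.

8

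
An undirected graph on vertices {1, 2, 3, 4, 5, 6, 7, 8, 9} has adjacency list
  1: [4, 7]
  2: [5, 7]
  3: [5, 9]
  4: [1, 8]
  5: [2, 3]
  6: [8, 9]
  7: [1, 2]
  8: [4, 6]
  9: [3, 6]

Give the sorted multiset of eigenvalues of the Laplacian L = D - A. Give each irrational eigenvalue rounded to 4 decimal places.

Reading degrees in the order [1, 2, 3, 4, 5, 6, 7, 8, 9] gives [2, 2, 2, 2, 2, 2, 2, 2, 2]; set D = diag(2, 2, 2, 2, 2, 2, 2, 2, 2) and form L = D - A. Diagonalising L (or applying a numerical eigensolver to the 9x9 matrix) gives the spectrum above.

[0, 0.4679, 0.4679, 1.6527, 1.6527, 3, 3, 3.8794, 3.8794]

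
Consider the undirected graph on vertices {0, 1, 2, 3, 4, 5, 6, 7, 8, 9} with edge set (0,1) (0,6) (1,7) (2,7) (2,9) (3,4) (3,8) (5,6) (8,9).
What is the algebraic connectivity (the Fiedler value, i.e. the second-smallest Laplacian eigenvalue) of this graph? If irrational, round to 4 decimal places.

0.0979

Reading degrees in the order [0, 1, 2, 3, 4, 5, 6, 7, 8, 9] gives [2, 2, 2, 2, 1, 1, 2, 2, 2, 2]; set D = diag(2, 2, 2, 2, 1, 1, 2, 2, 2, 2) and form L = D - A. The smallest Laplacian eigenvalue is always 0. The next one, lambda_2 = 0.0979, measures how hard the graph is to disconnect: larger values mean better connectivity. The largest eigenvalue, 3.9021, is at most the vertex count 10. The eigenvalues sum to 18, which equals trace(L) = 2|E|.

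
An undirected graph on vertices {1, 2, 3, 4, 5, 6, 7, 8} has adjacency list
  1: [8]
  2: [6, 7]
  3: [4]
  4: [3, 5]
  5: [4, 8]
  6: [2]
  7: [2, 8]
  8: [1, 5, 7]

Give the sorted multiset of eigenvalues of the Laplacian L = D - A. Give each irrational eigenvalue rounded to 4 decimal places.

Reading degrees in the order [1, 2, 3, 4, 5, 6, 7, 8] gives [1, 2, 1, 2, 2, 1, 2, 3]; set D = diag(1, 2, 1, 2, 2, 1, 2, 3) and form L = D - A. Since every row of L sums to 0, the all-ones vector is in the kernel and 0 is an eigenvalue. The single zero eigenvalue shows the graph is connected. There is one zero in the spectrum, matching the 1 component. The largest eigenvalue, 4.3623, is at most the vertex count 8.

[0, 0.1981, 0.4915, 1.3204, 1.5550, 2.8258, 3.2470, 4.3623]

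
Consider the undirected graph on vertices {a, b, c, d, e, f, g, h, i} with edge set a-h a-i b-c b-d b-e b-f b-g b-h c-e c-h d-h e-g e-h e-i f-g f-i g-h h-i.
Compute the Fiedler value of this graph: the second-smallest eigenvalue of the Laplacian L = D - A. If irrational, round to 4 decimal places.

Reading degrees in the order [a, b, c, d, e, f, g, h, i] gives [2, 6, 3, 2, 5, 3, 4, 7, 4]; set D = diag(2, 6, 3, 2, 5, 3, 4, 7, 4) and form L = D - A. The smallest Laplacian eigenvalue is always 0. The next one, lambda_2 = 1.6144, measures how hard the graph is to disconnect: larger values mean better connectivity. By the matrix-tree theorem the graph has (1/9) * product of the nonzero eigenvalues = 5693 spanning trees. The largest eigenvalue, 8.1439, is at most the vertex count 9.

1.6144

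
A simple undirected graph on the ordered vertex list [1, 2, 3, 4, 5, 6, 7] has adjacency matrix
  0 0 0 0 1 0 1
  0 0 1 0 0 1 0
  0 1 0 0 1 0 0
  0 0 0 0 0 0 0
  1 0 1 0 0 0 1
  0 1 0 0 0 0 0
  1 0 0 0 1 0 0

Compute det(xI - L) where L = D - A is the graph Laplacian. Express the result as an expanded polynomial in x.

x^7 - 12x^6 + 53x^5 - 104x^4 + 84x^3 - 18x^2

With the vertex order [1, 2, 3, 4, 5, 6, 7], the degrees are [2, 2, 2, 0, 3, 1, 2], giving D = diag(2, 2, 2, 0, 3, 1, 2) and L = D - A. Computing det(xI - L) by cofactor expansion (or equivalently via sum-over-permutations) gives x^7 - 12x^6 + 53x^5 - 104x^4 + 84x^3 - 18x^2. The constant term is 0 because L is singular (the all-ones vector lies in its kernel). The eigenvalues sum to 12, which equals trace(L) = 2|E|.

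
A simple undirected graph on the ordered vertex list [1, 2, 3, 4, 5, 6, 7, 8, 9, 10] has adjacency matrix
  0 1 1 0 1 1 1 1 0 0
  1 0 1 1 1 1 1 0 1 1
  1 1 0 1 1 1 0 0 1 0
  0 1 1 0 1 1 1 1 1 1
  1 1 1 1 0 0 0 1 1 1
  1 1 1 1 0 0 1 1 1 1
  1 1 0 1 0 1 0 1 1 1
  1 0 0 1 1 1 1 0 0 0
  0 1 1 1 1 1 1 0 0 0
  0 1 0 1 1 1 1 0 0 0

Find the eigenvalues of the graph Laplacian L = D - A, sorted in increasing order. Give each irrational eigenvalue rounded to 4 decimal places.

[0, 4.5942, 4.8554, 6.0534, 6.5505, 7.3577, 8.5018, 8.9092, 9.3877, 9.7902]

With the vertex order [1, 2, 3, 4, 5, 6, 7, 8, 9, 10], the degrees are [6, 8, 6, 8, 7, 8, 7, 5, 6, 5], giving D = diag(6, 8, 6, 8, 7, 8, 7, 5, 6, 5) and L = D - A. Diagonalising L (or applying a numerical eigensolver to the 10x10 matrix) gives the spectrum above. The single zero eigenvalue shows the graph is connected. The eigenvalues sum to 66, which equals trace(L) = 2|E|. The largest eigenvalue, 9.7902, is at most the vertex count 10.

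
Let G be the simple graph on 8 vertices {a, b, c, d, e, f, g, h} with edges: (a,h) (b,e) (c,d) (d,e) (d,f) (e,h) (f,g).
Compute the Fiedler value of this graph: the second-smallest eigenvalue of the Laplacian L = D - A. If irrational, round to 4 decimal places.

0.2509

Each diagonal entry of L is the vertex degree and each off-diagonal entry is -1 where an edge is present, 0 otherwise; in the order [a, b, c, d, e, f, g, h] the diagonal is [1, 1, 1, 3, 3, 2, 1, 2]. The sorted Laplacian eigenvalues are [0, 0.2509, 0.5858, 0.7287, 2, 2.3349, 3.4142, 4.6855]; the algebraic connectivity is the second entry, 0.2509.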